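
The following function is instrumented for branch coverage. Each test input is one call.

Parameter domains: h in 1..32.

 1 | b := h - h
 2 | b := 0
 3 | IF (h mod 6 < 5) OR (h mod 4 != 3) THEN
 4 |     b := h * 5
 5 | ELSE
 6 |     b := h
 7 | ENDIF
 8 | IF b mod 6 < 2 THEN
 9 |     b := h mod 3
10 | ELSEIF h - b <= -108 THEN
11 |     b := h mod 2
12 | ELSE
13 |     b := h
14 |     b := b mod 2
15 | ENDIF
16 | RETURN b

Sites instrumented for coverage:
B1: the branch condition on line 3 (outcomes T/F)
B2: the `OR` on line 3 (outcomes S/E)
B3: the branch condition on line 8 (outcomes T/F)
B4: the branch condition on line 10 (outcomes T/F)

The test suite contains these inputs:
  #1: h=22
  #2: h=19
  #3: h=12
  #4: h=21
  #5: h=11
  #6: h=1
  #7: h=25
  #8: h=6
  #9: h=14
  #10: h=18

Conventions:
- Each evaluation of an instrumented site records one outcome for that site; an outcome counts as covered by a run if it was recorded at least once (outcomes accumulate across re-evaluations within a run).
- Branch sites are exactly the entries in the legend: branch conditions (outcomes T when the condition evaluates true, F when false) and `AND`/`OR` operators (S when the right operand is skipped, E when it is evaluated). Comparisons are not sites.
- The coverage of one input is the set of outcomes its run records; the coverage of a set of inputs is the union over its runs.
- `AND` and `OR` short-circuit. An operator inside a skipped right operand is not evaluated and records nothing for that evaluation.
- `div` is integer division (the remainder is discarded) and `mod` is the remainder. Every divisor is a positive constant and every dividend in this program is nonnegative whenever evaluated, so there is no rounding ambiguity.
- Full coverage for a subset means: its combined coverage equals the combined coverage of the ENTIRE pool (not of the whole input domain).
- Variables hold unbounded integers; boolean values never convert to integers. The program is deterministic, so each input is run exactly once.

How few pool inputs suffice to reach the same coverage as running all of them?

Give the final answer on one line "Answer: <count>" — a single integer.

test 1 (h=22) hits B1=T, B2=S, B3=F, B4=F
test 2 (h=19) hits B1=T, B2=S, B3=F, B4=F
test 3 (h=12) hits B1=T, B2=S, B3=T
test 4 (h=21) hits B1=T, B2=S, B3=F, B4=F
test 5 (h=11) hits B1=F, B2=E, B3=F, B4=F
test 6 (h=1) hits B1=T, B2=S, B3=F, B4=F
test 7 (h=25) hits B1=T, B2=S, B3=F, B4=F
test 8 (h=6) hits B1=T, B2=S, B3=T
test 9 (h=14) hits B1=T, B2=S, B3=F, B4=F
test 10 (h=18) hits B1=T, B2=S, B3=T
together the pool reaches 7 outcomes: B1=T, B1=F, B2=S, B2=E, B3=T, B3=F, B4=F
size 1 is not enough: best union over all size-1 subsets is 4/7
inputs {3, 5} (size 2) cover everything; no size-2 subset with a lexicographically smaller index list covers all 7

Answer: 2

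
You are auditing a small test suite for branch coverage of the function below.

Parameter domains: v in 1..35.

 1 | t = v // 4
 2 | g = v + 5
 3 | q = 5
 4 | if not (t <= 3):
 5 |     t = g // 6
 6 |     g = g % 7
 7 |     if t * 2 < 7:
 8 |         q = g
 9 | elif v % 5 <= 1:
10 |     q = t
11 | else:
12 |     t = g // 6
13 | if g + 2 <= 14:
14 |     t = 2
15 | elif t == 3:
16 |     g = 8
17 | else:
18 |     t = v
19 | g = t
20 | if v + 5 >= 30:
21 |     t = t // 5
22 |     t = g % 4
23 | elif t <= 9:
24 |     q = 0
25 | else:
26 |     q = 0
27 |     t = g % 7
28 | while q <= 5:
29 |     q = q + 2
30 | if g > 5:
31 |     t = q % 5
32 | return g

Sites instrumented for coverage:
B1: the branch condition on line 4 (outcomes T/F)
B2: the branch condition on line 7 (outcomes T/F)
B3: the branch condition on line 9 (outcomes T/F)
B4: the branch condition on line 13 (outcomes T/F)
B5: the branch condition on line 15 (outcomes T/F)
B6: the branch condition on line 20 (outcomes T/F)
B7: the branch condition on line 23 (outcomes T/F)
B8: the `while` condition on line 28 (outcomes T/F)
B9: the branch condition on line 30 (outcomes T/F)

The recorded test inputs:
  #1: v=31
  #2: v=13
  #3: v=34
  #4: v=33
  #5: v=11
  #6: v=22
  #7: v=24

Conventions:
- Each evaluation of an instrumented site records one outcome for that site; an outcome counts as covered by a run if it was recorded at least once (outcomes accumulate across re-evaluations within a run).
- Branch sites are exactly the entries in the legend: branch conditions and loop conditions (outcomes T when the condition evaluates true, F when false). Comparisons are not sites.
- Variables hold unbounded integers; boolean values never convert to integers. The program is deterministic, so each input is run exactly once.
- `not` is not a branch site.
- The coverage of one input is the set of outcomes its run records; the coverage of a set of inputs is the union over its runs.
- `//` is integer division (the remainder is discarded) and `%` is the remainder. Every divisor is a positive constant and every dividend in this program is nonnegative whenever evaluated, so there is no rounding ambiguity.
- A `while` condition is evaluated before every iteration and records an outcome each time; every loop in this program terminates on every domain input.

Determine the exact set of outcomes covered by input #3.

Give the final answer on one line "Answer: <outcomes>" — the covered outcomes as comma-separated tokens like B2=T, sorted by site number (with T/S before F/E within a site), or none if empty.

Simulating input #3 (v=34) step by step:
  B1->T, B2->F, B4->T, B6->T, B8->T, B8->F, B9->F
deduplicating events, the covered set is: B1=T, B2=F, B4=T, B6=T, B8=T, B8=F, B9=F

Answer: B1=T, B2=F, B4=T, B6=T, B8=T, B8=F, B9=F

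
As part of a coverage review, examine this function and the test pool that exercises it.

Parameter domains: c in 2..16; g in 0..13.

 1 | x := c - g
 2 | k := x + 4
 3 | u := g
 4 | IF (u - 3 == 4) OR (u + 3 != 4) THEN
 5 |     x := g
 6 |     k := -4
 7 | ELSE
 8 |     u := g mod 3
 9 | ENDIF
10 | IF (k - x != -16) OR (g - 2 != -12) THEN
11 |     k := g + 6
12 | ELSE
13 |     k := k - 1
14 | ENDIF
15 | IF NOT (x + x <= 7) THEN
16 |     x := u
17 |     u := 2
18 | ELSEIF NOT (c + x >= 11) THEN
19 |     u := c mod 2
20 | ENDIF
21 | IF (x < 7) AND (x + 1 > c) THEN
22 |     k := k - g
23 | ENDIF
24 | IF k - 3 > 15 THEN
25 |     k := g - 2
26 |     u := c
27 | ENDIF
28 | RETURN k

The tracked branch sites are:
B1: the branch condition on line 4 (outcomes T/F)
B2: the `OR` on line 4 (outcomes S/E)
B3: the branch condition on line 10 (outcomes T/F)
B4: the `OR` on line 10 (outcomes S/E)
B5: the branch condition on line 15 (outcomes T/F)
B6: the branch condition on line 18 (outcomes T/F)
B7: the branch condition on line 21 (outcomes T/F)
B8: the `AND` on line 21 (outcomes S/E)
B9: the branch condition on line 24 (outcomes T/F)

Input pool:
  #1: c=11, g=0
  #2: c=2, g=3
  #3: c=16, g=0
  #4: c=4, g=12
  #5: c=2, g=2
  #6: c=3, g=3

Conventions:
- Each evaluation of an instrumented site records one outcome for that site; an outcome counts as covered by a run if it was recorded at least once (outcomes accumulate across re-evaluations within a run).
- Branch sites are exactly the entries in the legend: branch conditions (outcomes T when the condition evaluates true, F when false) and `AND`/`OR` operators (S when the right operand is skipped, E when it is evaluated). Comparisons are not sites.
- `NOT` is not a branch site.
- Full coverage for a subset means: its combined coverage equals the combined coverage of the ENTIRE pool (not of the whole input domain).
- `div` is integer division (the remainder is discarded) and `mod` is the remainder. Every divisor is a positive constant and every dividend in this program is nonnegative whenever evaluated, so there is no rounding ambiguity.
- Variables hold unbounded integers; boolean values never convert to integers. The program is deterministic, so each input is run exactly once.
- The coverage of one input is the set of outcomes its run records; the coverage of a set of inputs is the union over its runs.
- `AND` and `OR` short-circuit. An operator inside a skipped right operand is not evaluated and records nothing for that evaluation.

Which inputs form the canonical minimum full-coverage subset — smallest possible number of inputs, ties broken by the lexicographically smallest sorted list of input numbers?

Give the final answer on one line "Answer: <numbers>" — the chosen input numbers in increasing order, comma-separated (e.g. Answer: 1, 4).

input #1, c=11, g=0: outcomes B1=T, B2=E, B3=T, B4=S, B5=F, B6=F, B7=F, B8=E, B9=F
input #2, c=2, g=3: outcomes B1=T, B2=E, B3=T, B4=S, B5=F, B6=T, B7=T, B8=E, B9=F
input #3, c=16, g=0: outcomes B1=T, B2=E, B3=T, B4=S, B5=F, B6=F, B7=F, B8=E, B9=F
input #4, c=4, g=12: outcomes B1=T, B2=E, B3=T, B4=E, B5=T, B7=F, B8=S, B9=F
input #5, c=2, g=2: outcomes B1=T, B2=E, B3=T, B4=S, B5=F, B6=T, B7=T, B8=E, B9=F
input #6, c=3, g=3: outcomes B1=T, B2=E, B3=T, B4=S, B5=F, B6=T, B7=T, B8=E, B9=F
pool-wide coverage (14 outcomes): B1=T, B2=E, B3=T, B4=S, B4=E, B5=T, B5=F, B6=T, B6=F, B7=T, B7=F, B8=S, B8=E, B9=F
every size-1 subset falls short of the 14 outcomes (best: 9/14)
every size-2 subset falls short of the 14 outcomes (best: 13/14)
size 3: inputs {1, 2, 4} cover all 14 outcomes, and no lexicographically smaller subset of this size does

Answer: 1, 2, 4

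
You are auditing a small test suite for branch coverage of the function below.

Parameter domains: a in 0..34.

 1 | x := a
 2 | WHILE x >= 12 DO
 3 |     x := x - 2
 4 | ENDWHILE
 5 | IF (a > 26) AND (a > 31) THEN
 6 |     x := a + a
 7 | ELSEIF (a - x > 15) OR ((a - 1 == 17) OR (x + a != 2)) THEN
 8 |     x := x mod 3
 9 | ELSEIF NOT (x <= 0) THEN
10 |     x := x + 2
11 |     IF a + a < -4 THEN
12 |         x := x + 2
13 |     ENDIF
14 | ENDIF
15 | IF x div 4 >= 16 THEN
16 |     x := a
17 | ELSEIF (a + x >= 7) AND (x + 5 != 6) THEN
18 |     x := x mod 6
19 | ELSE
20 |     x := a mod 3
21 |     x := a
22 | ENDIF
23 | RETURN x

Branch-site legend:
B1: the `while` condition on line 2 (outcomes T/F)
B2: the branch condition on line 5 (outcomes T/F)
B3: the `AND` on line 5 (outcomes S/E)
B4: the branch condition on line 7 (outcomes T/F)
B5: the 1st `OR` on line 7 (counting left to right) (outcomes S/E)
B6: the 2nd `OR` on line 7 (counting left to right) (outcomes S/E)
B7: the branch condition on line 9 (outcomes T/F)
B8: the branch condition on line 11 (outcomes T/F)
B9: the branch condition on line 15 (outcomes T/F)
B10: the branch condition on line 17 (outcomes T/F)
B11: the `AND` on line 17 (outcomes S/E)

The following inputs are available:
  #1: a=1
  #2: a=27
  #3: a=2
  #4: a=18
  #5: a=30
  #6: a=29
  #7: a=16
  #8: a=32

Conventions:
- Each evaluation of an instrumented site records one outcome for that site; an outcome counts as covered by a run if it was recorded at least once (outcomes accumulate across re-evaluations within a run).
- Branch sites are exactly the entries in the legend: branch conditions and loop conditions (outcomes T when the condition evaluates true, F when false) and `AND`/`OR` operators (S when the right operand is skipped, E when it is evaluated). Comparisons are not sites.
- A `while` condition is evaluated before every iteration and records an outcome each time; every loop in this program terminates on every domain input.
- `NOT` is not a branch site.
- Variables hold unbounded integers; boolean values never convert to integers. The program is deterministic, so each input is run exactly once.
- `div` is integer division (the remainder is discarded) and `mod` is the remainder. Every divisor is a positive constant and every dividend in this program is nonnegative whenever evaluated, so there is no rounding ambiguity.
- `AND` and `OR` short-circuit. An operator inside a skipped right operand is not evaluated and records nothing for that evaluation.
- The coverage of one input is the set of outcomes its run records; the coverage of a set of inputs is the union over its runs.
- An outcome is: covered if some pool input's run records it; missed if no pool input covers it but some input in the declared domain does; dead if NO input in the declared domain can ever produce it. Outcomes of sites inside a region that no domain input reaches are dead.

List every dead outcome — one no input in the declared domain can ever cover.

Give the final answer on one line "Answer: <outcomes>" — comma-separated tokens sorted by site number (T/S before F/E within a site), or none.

running all 35 domain inputs and tallying outcomes:
  B7=F: never recorded by any domain input -> dead
  B8=T: never recorded by any domain input -> dead
  reachable outcomes have witnesses, e.g. B1=T (e.g. a=12), B1=F (e.g. a=0), B2=T (e.g. a=32), B2=F (e.g. a=0)

Answer: B7=F, B8=T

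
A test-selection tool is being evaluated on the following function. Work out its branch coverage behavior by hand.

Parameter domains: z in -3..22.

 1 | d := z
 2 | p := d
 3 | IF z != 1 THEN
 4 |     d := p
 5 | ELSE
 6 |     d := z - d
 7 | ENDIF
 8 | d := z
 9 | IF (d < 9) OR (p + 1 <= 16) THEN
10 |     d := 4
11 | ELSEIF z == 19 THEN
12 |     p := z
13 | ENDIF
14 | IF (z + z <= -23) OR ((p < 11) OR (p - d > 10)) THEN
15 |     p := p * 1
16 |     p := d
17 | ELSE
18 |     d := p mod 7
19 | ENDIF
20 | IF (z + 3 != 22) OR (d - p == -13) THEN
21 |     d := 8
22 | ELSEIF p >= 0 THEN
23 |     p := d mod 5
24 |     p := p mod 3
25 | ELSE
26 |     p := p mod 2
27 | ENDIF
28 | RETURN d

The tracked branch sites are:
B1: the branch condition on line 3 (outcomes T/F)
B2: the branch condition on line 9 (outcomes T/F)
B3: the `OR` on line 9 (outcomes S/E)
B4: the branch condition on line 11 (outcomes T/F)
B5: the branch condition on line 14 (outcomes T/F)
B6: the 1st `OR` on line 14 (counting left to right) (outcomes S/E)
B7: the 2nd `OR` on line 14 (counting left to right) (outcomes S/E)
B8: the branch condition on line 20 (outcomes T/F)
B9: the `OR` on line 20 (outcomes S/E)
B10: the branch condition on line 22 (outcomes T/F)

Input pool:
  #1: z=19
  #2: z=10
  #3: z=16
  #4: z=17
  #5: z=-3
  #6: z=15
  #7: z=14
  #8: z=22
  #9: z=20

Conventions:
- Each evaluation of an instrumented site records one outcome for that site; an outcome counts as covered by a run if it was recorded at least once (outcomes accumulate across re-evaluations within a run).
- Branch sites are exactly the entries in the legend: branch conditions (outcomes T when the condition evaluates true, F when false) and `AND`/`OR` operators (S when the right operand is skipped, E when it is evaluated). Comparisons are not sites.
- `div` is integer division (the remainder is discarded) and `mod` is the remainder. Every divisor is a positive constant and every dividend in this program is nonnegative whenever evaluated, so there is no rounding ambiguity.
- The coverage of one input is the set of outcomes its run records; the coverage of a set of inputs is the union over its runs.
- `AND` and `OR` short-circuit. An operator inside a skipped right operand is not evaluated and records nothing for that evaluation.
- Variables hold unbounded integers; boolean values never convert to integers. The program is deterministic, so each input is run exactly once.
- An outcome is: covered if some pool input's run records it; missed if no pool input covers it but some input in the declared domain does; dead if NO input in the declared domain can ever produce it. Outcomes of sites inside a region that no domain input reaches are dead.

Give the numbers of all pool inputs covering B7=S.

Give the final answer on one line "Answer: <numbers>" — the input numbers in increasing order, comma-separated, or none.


input #1 (z=19): does not record B7=S
input #2 (z=10): records B7=S
input #3 (z=16): does not record B7=S
input #4 (z=17): does not record B7=S
input #5 (z=-3): records B7=S
input #6 (z=15): does not record B7=S
input #7 (z=14): does not record B7=S
input #8 (z=22): does not record B7=S
input #9 (z=20): does not record B7=S
Answer: 2, 5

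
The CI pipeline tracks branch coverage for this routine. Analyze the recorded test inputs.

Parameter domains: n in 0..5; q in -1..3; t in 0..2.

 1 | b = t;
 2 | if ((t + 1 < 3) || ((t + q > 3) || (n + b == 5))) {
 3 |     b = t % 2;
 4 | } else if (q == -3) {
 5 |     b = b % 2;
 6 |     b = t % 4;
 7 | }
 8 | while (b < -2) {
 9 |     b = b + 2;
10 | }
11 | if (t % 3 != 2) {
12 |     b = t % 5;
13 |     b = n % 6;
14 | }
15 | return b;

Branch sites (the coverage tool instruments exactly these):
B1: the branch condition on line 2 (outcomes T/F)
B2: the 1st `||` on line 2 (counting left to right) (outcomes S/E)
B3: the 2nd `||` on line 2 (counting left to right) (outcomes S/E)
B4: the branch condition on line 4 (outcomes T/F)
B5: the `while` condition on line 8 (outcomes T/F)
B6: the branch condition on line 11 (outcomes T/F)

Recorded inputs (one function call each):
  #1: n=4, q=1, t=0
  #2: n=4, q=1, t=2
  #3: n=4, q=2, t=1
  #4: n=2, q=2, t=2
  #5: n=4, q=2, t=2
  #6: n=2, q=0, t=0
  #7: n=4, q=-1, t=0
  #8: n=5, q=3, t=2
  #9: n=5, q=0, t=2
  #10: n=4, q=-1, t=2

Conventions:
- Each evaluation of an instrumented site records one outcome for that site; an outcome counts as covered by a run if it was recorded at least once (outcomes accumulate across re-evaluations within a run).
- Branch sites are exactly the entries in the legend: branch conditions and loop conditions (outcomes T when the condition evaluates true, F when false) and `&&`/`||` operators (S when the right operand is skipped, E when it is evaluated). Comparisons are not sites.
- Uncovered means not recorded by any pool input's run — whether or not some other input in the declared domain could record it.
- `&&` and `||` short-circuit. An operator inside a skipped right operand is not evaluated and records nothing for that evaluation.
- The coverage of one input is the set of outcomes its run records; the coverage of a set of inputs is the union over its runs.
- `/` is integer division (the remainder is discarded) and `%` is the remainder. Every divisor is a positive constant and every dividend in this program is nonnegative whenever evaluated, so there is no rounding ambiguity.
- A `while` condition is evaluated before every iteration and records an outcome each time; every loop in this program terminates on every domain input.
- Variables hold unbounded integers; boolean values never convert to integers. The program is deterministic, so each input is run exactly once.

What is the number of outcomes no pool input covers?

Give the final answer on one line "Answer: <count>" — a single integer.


input #1, n=4, q=1, t=0: outcomes B1=T, B2=S, B5=F, B6=T
input #2, n=4, q=1, t=2: outcomes B1=F, B2=E, B3=E, B4=F, B5=F, B6=F
input #3, n=4, q=2, t=1: outcomes B1=T, B2=S, B5=F, B6=T
input #4, n=2, q=2, t=2: outcomes B1=T, B2=E, B3=S, B5=F, B6=F
input #5, n=4, q=2, t=2: outcomes B1=T, B2=E, B3=S, B5=F, B6=F
input #6, n=2, q=0, t=0: outcomes B1=T, B2=S, B5=F, B6=T
input #7, n=4, q=-1, t=0: outcomes B1=T, B2=S, B5=F, B6=T
input #8, n=5, q=3, t=2: outcomes B1=T, B2=E, B3=S, B5=F, B6=F
input #9, n=5, q=0, t=2: outcomes B1=F, B2=E, B3=E, B4=F, B5=F, B6=F
input #10, n=4, q=-1, t=2: outcomes B1=F, B2=E, B3=E, B4=F, B5=F, B6=F
union over the pool: B1=T, B1=F, B2=S, B2=E, B3=S, B3=E, B4=F, B5=F, B6=T, B6=F
uncovered (2 of 12): B4=T, B5=T
Answer: 2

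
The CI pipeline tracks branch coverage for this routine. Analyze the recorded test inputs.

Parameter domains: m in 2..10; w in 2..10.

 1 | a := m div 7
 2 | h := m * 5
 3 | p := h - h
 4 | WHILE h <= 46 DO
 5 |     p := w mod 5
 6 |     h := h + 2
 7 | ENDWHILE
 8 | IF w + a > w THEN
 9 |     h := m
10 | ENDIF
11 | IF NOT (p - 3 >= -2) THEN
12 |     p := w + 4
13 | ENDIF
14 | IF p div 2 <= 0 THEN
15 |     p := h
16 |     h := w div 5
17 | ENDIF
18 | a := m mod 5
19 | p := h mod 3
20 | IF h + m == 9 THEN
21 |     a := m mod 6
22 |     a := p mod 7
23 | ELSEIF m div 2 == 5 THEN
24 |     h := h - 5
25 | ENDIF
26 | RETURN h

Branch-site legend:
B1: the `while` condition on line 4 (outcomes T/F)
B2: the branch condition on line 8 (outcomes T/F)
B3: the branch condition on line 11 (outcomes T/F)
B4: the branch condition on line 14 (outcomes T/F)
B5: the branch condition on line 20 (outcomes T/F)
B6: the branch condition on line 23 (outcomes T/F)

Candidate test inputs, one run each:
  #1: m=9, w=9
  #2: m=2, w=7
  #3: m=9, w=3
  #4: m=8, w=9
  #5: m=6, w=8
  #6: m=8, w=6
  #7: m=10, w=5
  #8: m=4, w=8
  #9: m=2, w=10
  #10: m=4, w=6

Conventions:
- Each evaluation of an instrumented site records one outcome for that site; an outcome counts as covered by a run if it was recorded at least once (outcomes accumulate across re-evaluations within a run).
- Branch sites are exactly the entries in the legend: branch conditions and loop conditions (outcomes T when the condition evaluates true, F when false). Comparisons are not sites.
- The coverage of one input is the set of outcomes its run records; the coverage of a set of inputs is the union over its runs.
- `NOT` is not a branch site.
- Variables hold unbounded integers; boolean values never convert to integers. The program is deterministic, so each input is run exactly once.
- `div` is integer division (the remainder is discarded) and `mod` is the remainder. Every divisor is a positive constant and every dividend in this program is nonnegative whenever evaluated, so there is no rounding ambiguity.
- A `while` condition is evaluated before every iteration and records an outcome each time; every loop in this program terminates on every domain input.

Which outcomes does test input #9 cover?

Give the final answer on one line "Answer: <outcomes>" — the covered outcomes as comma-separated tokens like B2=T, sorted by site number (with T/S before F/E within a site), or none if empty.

Event log for input #9 (m=2, w=10):
  B1->T, B1->T, B1->T, B1->T, B1->T, B1->T, B1->T, B1->T, B1->T, B1->T
  B1->T, B1->T, B1->T, B1->T, B1->T, B1->T, B1->T, B1->T, B1->T, B1->F
  B2->F, B3->T, B4->F, B5->F, B6->F
distinct outcomes covered: B1=T, B1=F, B2=F, B3=T, B4=F, B5=F, B6=F

Answer: B1=T, B1=F, B2=F, B3=T, B4=F, B5=F, B6=F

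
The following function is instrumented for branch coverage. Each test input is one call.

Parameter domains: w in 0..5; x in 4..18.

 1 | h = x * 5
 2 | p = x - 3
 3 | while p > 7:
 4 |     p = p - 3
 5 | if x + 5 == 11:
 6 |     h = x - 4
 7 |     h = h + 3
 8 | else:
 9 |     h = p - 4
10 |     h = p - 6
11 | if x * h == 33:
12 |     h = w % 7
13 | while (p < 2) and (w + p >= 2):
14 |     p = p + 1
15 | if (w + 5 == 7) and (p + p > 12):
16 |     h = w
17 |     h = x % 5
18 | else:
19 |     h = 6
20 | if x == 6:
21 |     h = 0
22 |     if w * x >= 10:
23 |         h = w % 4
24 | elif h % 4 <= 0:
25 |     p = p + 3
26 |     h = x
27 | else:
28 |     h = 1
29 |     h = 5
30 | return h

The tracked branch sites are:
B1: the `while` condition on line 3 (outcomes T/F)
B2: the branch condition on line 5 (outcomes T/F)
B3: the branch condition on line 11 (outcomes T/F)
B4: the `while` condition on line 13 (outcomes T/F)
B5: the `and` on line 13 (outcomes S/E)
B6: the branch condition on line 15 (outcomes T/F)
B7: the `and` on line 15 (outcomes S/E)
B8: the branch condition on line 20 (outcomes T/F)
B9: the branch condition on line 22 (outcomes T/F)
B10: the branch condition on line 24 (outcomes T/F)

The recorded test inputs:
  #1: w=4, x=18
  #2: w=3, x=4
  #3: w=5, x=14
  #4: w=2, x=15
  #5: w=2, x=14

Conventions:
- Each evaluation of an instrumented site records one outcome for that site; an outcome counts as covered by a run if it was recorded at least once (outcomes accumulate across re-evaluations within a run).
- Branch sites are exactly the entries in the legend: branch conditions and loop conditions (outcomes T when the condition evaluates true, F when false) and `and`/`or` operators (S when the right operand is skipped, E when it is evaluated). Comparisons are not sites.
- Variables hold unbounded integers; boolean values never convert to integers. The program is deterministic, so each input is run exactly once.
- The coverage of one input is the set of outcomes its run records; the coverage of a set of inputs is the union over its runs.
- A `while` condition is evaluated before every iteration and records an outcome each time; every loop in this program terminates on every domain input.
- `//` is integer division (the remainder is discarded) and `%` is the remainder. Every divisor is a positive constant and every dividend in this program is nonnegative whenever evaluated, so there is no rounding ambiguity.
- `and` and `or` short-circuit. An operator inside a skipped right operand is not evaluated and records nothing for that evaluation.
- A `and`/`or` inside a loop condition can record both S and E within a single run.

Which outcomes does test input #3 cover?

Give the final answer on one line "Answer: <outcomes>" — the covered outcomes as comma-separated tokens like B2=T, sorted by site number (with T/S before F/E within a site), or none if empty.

Simulating input #3 (w=5, x=14) step by step:
  B1->T, B1->T, B1->F, B2->F, B3->F, B5->S, B4->F, B7->S, B6->F, B8->F
  B10->F
deduplicating events, the covered set is: B1=T, B1=F, B2=F, B3=F, B4=F, B5=S, B6=F, B7=S, B8=F, B10=F

Answer: B1=T, B1=F, B2=F, B3=F, B4=F, B5=S, B6=F, B7=S, B8=F, B10=F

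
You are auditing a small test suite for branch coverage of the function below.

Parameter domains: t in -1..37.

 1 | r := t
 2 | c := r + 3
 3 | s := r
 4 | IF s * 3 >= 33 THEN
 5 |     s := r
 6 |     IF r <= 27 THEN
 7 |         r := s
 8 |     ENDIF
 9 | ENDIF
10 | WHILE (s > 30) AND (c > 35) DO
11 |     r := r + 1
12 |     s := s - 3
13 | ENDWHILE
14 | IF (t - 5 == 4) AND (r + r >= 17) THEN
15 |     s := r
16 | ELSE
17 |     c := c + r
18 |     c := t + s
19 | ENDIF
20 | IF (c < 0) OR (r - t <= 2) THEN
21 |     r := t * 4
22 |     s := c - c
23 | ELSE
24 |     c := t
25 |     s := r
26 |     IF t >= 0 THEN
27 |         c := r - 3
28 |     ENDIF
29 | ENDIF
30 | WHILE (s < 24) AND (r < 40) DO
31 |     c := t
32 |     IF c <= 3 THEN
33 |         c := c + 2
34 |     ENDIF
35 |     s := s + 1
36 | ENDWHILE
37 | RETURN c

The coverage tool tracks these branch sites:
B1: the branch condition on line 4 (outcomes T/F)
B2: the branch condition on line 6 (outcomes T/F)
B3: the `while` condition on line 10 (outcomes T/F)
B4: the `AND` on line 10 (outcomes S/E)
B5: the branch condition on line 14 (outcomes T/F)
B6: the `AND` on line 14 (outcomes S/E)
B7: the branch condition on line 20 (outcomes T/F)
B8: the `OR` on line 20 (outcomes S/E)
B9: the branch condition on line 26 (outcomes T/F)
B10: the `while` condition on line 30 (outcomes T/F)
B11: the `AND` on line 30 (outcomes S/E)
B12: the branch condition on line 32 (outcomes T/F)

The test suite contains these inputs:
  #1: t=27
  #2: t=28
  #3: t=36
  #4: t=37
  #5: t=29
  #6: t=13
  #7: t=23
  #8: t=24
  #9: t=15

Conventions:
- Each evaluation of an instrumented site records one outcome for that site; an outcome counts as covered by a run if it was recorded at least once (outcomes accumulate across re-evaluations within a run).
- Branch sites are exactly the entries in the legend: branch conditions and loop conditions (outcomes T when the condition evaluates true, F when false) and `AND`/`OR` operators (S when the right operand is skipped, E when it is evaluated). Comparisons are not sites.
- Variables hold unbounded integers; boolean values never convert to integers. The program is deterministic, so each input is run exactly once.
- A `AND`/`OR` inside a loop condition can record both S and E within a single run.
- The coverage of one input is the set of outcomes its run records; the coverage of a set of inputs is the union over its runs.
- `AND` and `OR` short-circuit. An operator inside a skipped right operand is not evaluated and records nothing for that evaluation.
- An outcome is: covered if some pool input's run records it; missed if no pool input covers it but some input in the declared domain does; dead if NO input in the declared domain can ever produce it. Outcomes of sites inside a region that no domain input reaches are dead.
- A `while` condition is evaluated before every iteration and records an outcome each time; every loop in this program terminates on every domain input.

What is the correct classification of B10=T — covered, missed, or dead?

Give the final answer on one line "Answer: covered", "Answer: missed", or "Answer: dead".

no pool input records B10=T
but domain input (t=-1) does record it -> reachable, so missed

Answer: missed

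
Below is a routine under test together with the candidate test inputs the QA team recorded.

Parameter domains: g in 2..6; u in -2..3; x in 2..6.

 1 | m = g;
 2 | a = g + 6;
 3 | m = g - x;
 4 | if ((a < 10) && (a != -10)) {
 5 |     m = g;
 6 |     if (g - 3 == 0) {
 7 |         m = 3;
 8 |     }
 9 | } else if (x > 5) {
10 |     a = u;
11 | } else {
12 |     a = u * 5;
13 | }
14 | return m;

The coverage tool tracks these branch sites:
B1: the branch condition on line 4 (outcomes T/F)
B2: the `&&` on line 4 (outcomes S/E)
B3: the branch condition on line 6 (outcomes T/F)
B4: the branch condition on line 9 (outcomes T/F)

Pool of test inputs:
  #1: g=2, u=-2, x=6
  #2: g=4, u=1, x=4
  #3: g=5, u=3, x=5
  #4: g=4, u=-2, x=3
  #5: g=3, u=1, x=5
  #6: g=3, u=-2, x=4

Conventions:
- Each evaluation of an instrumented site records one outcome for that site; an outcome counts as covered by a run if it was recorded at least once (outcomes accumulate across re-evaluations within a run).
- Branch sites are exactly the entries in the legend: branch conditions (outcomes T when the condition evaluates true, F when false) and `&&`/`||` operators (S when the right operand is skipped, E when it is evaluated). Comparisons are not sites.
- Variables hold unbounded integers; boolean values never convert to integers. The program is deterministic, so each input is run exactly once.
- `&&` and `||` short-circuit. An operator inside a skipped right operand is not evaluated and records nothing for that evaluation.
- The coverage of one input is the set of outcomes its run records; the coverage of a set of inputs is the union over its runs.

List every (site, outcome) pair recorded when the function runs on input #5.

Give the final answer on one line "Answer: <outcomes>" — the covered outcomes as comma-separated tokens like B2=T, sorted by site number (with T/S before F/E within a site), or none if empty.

Event log for input #5 (g=3, u=1, x=5):
  B2->E, B1->T, B3->T
as a set, this run covers: B1=T, B2=E, B3=T

Answer: B1=T, B2=E, B3=T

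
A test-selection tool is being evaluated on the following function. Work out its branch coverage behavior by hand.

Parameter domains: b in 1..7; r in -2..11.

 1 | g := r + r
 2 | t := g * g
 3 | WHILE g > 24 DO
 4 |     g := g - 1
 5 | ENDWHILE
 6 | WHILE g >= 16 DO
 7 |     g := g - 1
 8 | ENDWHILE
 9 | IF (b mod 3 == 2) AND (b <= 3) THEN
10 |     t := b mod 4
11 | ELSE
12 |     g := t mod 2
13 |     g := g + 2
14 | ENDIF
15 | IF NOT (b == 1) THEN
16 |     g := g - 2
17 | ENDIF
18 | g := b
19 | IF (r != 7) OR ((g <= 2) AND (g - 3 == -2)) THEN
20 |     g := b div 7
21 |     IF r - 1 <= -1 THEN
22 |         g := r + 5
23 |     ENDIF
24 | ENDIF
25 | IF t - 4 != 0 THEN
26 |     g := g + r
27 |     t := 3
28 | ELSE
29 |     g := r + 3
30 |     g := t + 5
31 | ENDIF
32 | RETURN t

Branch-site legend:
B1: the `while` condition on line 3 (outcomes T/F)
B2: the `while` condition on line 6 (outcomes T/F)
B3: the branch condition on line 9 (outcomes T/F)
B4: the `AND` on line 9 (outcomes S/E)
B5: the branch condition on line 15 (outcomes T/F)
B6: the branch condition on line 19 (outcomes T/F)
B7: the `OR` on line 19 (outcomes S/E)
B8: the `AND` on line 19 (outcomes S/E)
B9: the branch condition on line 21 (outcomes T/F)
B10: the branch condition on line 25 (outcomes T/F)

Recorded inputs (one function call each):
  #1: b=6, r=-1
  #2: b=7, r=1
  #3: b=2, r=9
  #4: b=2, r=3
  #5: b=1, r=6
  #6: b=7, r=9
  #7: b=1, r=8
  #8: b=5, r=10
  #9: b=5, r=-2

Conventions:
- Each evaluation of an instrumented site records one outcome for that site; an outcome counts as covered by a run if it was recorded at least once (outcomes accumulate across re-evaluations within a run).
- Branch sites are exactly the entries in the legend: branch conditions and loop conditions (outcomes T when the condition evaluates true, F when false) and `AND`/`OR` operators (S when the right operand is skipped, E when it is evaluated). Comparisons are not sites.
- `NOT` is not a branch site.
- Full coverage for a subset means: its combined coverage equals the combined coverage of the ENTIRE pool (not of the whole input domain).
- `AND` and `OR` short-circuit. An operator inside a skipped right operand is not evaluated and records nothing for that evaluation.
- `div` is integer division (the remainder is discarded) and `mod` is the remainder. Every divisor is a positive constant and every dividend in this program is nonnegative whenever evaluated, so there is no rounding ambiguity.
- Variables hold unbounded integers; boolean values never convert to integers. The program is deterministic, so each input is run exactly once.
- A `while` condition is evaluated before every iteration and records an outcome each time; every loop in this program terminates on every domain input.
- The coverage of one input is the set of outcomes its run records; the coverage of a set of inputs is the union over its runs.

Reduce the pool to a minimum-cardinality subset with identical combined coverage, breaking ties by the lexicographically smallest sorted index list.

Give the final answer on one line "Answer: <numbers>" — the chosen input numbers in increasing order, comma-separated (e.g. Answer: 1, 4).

input #1, b=6, r=-1: events B1->F, B2->F, B4->S, B3->F, B5->T, B7->S, B6->T, B9->T, B10->F; outcomes B1=F, B2=F, B3=F, B4=S, B5=T, B6=T, B7=S, B9=T, B10=F
input #2, b=7, r=1: events B1->F, B2->F, B4->S, B3->F, B5->T, B7->S, B6->T, B9->F, B10->F; outcomes B1=F, B2=F, B3=F, B4=S, B5=T, B6=T, B7=S, B9=F, B10=F
input #3, b=2, r=9: events B1->F, B2->T, B2->T, B2->T, B2->F, B4->E, B3->T, B5->T, B7->S, B6->T, B9->F, B10->T; outcomes B1=F, B2=T, B2=F, B3=T, B4=E, B5=T, B6=T, B7=S, B9=F, B10=T
input #4, b=2, r=3: events B1->F, B2->F, B4->E, B3->T, B5->T, B7->S, B6->T, B9->F, B10->T; outcomes B1=F, B2=F, B3=T, B4=E, B5=T, B6=T, B7=S, B9=F, B10=T
input #5, b=1, r=6: events B1->F, B2->F, B4->S, B3->F, B5->F, B7->S, B6->T, B9->F, B10->T; outcomes B1=F, B2=F, B3=F, B4=S, B5=F, B6=T, B7=S, B9=F, B10=T
input #6, b=7, r=9: events B1->F, B2->T, B2->T, B2->T, B2->F, B4->S, B3->F, B5->T, B7->S, B6->T, B9->F, B10->T; outcomes B1=F, B2=T, B2=F, B3=F, B4=S, B5=T, B6=T, B7=S, B9=F, B10=T
input #7, b=1, r=8: events B1->F, B2->T, B2->F, B4->S, B3->F, B5->F, B7->S, B6->T, B9->F, B10->T; outcomes B1=F, B2=T, B2=F, B3=F, B4=S, B5=F, B6=T, B7=S, B9=F, B10=T
input #8, b=5, r=10: events B1->F, B2->T, B2->T, B2->T, B2->T, B2->T, B2->F, B4->E, B3->F, B5->T, B7->S, B6->T, B9->F, B10->T; outcomes B1=F, B2=T, B2=F, B3=F, B4=E, B5=T, B6=T, B7=S, B9=F, B10=T
input #9, b=5, r=-2: events B1->F, B2->F, B4->E, B3->F, B5->T, B7->S, B6->T, B9->T, B10->T; outcomes B1=F, B2=F, B3=F, B4=E, B5=T, B6=T, B7=S, B9=T, B10=T
the full pool covers 15 outcomes: B1=F, B2=T, B2=F, B3=T, B3=F, B4=S, B4=E, B5=T, B5=F, B6=T, B7=S, B9=T, B9=F, B10=T, B10=F
every size-1 subset falls short of the 15 outcomes (best: 10/15)
every size-2 subset falls short of the 15 outcomes (best: 14/15)
the canonical winner is {1, 3, 5}: size 3, full 15-outcome coverage, earliest index list among size-3 covers

Answer: 1, 3, 5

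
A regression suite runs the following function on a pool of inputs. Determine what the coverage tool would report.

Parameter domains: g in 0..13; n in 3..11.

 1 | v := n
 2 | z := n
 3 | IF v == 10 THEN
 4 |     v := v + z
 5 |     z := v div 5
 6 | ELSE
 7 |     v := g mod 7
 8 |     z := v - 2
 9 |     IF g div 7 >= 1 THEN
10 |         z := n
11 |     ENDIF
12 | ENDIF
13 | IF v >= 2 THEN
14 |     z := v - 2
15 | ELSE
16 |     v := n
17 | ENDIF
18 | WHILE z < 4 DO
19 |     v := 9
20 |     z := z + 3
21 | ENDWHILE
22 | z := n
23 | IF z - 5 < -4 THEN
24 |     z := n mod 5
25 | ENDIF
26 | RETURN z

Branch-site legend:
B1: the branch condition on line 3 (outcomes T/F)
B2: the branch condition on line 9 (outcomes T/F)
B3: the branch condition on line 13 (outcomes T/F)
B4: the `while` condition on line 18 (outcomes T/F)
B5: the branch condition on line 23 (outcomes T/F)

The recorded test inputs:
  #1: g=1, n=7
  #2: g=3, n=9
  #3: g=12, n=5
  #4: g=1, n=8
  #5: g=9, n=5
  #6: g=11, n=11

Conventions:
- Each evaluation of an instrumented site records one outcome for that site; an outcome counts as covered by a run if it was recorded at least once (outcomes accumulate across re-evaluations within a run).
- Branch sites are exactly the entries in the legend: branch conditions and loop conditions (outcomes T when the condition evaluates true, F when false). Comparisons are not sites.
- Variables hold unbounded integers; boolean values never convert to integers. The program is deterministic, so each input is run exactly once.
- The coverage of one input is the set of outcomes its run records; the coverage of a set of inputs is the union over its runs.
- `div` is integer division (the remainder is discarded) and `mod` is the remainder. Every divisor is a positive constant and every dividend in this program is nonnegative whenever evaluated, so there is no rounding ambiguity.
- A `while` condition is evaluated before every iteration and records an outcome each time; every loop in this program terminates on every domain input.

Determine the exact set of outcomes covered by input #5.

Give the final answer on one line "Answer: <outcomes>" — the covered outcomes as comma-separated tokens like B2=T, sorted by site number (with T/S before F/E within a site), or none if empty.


Simulating input #5 (g=9, n=5) step by step:
  B1->F, B2->T, B3->T, B4->T, B4->T, B4->F, B5->F
as a set, this run covers: B1=F, B2=T, B3=T, B4=T, B4=F, B5=F
Answer: B1=F, B2=T, B3=T, B4=T, B4=F, B5=F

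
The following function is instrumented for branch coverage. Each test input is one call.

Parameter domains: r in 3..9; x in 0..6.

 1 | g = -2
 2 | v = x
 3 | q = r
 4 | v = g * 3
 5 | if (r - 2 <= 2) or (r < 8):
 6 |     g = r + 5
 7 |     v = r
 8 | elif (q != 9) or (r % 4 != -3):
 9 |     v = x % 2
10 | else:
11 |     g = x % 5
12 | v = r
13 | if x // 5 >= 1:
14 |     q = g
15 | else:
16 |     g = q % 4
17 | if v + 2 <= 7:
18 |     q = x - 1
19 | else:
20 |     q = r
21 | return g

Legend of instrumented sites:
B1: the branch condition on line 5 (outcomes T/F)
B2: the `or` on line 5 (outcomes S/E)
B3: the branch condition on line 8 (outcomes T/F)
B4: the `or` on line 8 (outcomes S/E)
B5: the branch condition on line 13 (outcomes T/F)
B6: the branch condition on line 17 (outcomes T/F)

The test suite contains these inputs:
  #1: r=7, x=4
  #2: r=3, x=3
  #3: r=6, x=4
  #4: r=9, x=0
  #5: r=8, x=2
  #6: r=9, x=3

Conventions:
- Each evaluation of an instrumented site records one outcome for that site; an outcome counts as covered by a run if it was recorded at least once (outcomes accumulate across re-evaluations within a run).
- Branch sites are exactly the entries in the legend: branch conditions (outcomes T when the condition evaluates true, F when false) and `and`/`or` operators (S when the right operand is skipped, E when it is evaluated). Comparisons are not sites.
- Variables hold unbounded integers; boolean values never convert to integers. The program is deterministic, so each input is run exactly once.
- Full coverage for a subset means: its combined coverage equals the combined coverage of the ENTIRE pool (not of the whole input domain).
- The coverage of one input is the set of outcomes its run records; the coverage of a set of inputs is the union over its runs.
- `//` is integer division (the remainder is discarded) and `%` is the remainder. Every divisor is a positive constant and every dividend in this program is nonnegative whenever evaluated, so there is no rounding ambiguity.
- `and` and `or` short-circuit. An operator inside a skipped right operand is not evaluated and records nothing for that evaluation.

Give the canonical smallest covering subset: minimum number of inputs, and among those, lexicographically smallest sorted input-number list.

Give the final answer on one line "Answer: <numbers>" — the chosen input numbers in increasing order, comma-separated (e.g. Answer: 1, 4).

test 1 (r=7, x=4) fires B2->E, B1->T, B5->F, B6->F; hits B1=T, B2=E, B5=F, B6=F
test 2 (r=3, x=3) fires B2->S, B1->T, B5->F, B6->T; hits B1=T, B2=S, B5=F, B6=T
test 3 (r=6, x=4) fires B2->E, B1->T, B5->F, B6->F; hits B1=T, B2=E, B5=F, B6=F
test 4 (r=9, x=0) fires B2->E, B1->F, B4->E, B3->T, B5->F, B6->F; hits B1=F, B2=E, B3=T, B4=E, B5=F, B6=F
test 5 (r=8, x=2) fires B2->E, B1->F, B4->S, B3->T, B5->F, B6->F; hits B1=F, B2=E, B3=T, B4=S, B5=F, B6=F
test 6 (r=9, x=3) fires B2->E, B1->F, B4->E, B3->T, B5->F, B6->F; hits B1=F, B2=E, B3=T, B4=E, B5=F, B6=F
pool-wide coverage (10 outcomes): B1=T, B1=F, B2=S, B2=E, B3=T, B4=S, B4=E, B5=F, B6=T, B6=F
size 1 is not enough: best union over all size-1 subsets is 6/10
size 2 is not enough: best union over all size-2 subsets is 9/10
inputs {2, 4, 5} (size 3) cover everything; no size-3 subset with a lexicographically smaller index list covers all 10

Answer: 2, 4, 5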